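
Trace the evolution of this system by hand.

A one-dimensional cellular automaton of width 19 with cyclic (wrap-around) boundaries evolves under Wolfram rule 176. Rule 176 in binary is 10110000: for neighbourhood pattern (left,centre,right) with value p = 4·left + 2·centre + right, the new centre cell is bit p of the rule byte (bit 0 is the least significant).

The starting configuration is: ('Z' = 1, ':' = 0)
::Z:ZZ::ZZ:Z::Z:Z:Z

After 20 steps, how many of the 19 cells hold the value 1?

7

gen 0: ::Z:ZZ::ZZ:Z::Z:Z:Z
gen 1: Z::Z::Z:::Z:Z::Z:Z:
gen 2: :Z::Z::Z:::Z:Z::Z:Z
gen 3: Z:Z::Z::Z:::Z:Z::Z:
gen 4: :Z:Z::Z::Z:::Z:Z::Z
gen 5: Z:Z:Z::Z::Z:::Z:Z::
gen 6: :Z:Z:Z::Z::Z:::Z:Z:
gen 7: ::Z:Z:Z::Z::Z:::Z:Z
gen 8: Z::Z:Z:Z::Z::Z:::Z:
gen 9: :Z::Z:Z:Z::Z::Z:::Z
gen 10: Z:Z::Z:Z:Z::Z::Z:::
gen 11: :Z:Z::Z:Z:Z::Z::Z::
gen 12: ::Z:Z::Z:Z:Z::Z::Z:
gen 13: :::Z:Z::Z:Z:Z::Z::Z
gen 14: Z:::Z:Z::Z:Z:Z::Z::
gen 15: :Z:::Z:Z::Z:Z:Z::Z:
gen 16: ::Z:::Z:Z::Z:Z:Z::Z
gen 17: Z::Z:::Z:Z::Z:Z:Z::
gen 18: :Z::Z:::Z:Z::Z:Z:Z:
gen 19: ::Z::Z:::Z:Z::Z:Z:Z
gen 20: Z::Z::Z:::Z:Z::Z:Z:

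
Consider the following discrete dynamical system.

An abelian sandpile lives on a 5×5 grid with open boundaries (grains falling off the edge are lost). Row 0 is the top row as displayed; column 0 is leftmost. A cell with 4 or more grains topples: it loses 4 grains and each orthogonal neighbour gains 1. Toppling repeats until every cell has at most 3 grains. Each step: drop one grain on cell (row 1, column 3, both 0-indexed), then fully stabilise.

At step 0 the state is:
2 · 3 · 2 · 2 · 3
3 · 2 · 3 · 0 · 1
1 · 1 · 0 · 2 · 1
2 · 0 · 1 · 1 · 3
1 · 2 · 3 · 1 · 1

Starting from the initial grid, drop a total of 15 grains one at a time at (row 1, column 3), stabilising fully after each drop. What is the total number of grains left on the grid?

t=0: 2 · 3 · 2 · 2 · 3
3 · 2 · 3 · 0 · 1
1 · 1 · 0 · 2 · 1
2 · 0 · 1 · 1 · 3
1 · 2 · 3 · 1 · 1
t=1: 2 · 3 · 2 · 2 · 3
3 · 2 · 3 · 1 · 1
1 · 1 · 0 · 2 · 1
2 · 0 · 1 · 1 · 3
1 · 2 · 3 · 1 · 1
t=2: 2 · 3 · 2 · 2 · 3
3 · 2 · 3 · 2 · 1
1 · 1 · 0 · 2 · 1
2 · 0 · 1 · 1 · 3
1 · 2 · 3 · 1 · 1
t=3: 2 · 3 · 2 · 2 · 3
3 · 2 · 3 · 3 · 1
1 · 1 · 0 · 2 · 1
2 · 0 · 1 · 1 · 3
1 · 2 · 3 · 1 · 1
t=4: 2 · 3 · 3 · 3 · 3
3 · 3 · 0 · 1 · 2
1 · 1 · 1 · 3 · 1
2 · 0 · 1 · 1 · 3
1 · 2 · 3 · 1 · 1
t=5: 2 · 3 · 3 · 3 · 3
3 · 3 · 0 · 2 · 2
1 · 1 · 1 · 3 · 1
2 · 0 · 1 · 1 · 3
1 · 2 · 3 · 1 · 1
t=6: 2 · 3 · 3 · 3 · 3
3 · 3 · 0 · 3 · 2
1 · 1 · 1 · 3 · 1
2 · 0 · 1 · 1 · 3
1 · 2 · 3 · 1 · 1
t=7: 0 · 2 · 1 · 2 · 1
1 · 1 · 3 · 3 · 0
2 · 2 · 2 · 0 · 3
2 · 0 · 1 · 2 · 3
1 · 2 · 3 · 1 · 1
t=8: 0 · 2 · 2 · 3 · 1
1 · 2 · 0 · 1 · 1
2 · 2 · 3 · 1 · 3
2 · 0 · 1 · 2 · 3
1 · 2 · 3 · 1 · 1
t=9: 0 · 2 · 2 · 3 · 1
1 · 2 · 0 · 2 · 1
2 · 2 · 3 · 1 · 3
2 · 0 · 1 · 2 · 3
1 · 2 · 3 · 1 · 1
t=10: 0 · 2 · 2 · 3 · 1
1 · 2 · 0 · 3 · 1
2 · 2 · 3 · 1 · 3
2 · 0 · 1 · 2 · 3
1 · 2 · 3 · 1 · 1
t=11: 0 · 2 · 3 · 0 · 2
1 · 2 · 1 · 1 · 2
2 · 2 · 3 · 2 · 3
2 · 0 · 1 · 2 · 3
1 · 2 · 3 · 1 · 1
t=12: 0 · 2 · 3 · 0 · 2
1 · 2 · 1 · 2 · 2
2 · 2 · 3 · 2 · 3
2 · 0 · 1 · 2 · 3
1 · 2 · 3 · 1 · 1
t=13: 0 · 2 · 3 · 0 · 2
1 · 2 · 1 · 3 · 2
2 · 2 · 3 · 2 · 3
2 · 0 · 1 · 2 · 3
1 · 2 · 3 · 1 · 1
t=14: 0 · 2 · 3 · 1 · 2
1 · 2 · 2 · 0 · 3
2 · 2 · 3 · 3 · 3
2 · 0 · 1 · 2 · 3
1 · 2 · 3 · 1 · 1
t=15: 0 · 2 · 3 · 1 · 2
1 · 2 · 2 · 1 · 3
2 · 2 · 3 · 3 · 3
2 · 0 · 1 · 2 · 3
1 · 2 · 3 · 1 · 1

46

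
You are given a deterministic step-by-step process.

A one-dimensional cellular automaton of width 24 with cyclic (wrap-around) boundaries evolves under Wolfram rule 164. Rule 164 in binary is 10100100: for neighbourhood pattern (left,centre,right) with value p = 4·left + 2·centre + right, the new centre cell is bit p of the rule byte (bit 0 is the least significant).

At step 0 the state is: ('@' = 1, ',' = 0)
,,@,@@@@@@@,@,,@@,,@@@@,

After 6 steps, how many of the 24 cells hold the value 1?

[0] ,,@,@@@@@@@,@,,@@,,@@@@,
[1] ,,@@,@@@@@,@@,,,,,,,@@,,
[2] ,,,,@,@@@,@,,,,,,,,,,,,,
[3] ,,,,@@,@,@@,,,,,,,,,,,,,
[4] ,,,,,,@@@,,,,,,,,,,,,,,,
[5] ,,,,,,,@,,,,,,,,,,,,,,,,
[6] ,,,,,,,@,,,,,,,,,,,,,,,,

1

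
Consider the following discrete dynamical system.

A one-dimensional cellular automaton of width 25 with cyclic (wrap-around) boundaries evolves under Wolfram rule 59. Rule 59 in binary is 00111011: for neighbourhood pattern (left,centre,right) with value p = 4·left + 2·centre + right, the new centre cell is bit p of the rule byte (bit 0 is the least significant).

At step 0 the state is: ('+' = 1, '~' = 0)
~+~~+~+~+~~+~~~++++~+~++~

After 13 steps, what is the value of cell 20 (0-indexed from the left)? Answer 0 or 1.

0) ~+~~+~+~+~~+~~~++++~+~++~
1) +~++~+~+~++~++++~~~+~++~+
2) ~++~+~+~++~++~~~+++~++~++
3) ++~+~+~++~++~++++~~++~++~
4) +~+~+~++~++~++~~~+++~++~+
5) ~+~+~++~++~++~++++~~++~++
6) +~+~++~++~++~++~~~+++~++~
7) ~+~++~++~++~++~++++~~++~+
8) +~++~++~++~++~++~~~+++~+~
9) ~++~++~++~++~++~++++~~+~+
10) ++~++~++~++~++~++~~~++~+~
11) +~++~++~++~++~++~++++~+~+
12) ~++~++~++~++~++~++~~~+~++
13) ++~++~++~++~++~++~+++~++~

1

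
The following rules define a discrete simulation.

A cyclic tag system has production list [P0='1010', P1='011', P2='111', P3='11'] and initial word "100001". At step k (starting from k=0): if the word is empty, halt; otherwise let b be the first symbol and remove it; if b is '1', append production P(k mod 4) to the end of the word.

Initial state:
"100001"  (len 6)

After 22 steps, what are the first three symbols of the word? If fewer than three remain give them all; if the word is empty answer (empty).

k=0  "100001"  (len 6)
k=1  "000011010"  (len 9)
k=2  "00011010"  (len 8)
k=3  "0011010"  (len 7)
k=4  "011010"  (len 6)
k=5  "11010"  (len 5)
k=6  "1010011"  (len 7)
k=7  "010011111"  (len 9)
k=8  "10011111"  (len 8)
k=9  "00111111010"  (len 11)
k=10  "0111111010"  (len 10)
k=11  "111111010"  (len 9)
k=12  "1111101011"  (len 10)
k=13  "1111010111010"  (len 13)
k=14  "111010111010011"  (len 15)
k=15  "11010111010011111"  (len 17)
k=16  "101011101001111111"  (len 18)
k=17  "010111010011111111010"  (len 21)
k=18  "10111010011111111010"  (len 20)
k=19  "0111010011111111010111"  (len 22)
k=20  "111010011111111010111"  (len 21)
k=21  "110100111111110101111010"  (len 24)
k=22  "10100111111110101111010011"  (len 26)

101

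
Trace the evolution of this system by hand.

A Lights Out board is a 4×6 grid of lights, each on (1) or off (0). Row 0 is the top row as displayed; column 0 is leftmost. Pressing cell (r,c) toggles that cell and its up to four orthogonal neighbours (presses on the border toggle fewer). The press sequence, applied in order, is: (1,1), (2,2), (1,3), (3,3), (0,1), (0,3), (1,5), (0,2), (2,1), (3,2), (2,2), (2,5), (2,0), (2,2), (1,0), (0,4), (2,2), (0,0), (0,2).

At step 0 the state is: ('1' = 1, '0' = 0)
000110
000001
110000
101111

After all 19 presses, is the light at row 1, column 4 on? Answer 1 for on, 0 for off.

0) 000110
000001
110000
101111
1) 010110
111001
100000
101111
2) 010110
110001
111100
100111
3) 010010
111111
111000
100111
4) 010010
111111
111100
101001
5) 101010
101111
111100
101001
6) 100100
101011
111100
101001
7) 100101
101000
111101
101001
8) 111001
100000
111101
101001
9) 111001
110000
000101
111001
10) 111001
110000
001101
100101
11) 111001
111000
010001
101101
12) 111001
111001
010010
101100
13) 111001
011001
100010
001100
14) 111001
010001
111110
000100
15) 011001
100001
011110
000100
16) 011110
100011
011110
000100
17) 011110
101011
000010
001100
18) 101110
001011
000010
001100
19) 110010
000011
000010
001100

1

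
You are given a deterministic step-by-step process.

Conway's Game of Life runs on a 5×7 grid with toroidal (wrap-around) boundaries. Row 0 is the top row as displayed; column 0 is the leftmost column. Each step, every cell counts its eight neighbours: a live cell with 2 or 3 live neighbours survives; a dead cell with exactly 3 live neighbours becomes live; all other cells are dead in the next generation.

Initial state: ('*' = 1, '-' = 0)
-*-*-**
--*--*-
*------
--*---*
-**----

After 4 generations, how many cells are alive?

6

gen 0: -*-*-**
--*--*-
*------
--*---*
-**----
gen 1: **-****
***-**-
-*----*
*-*----
-*-*-**
gen 2: -------
-------
---*-**
--*--*-
---*---
gen 3: -------
-------
----***
--**-**
-------
gen 4: -------
-----*-
---**-*
---*--*
-------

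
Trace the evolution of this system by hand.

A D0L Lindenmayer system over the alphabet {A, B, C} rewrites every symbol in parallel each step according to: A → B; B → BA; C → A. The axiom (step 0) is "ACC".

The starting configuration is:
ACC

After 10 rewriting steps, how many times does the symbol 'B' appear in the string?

[0] ACC
[1] BAA
[2] BABB
[3] BABBABA
[4] BABBABABBAB
[5] BABBABABBABBABABBA
[6] BABBABABBABBABABBABABBABBABAB
[7] BABBABABBABBABABBABABBABBABABBABBABABBABABBABBA
[8] BABBABABBABBABABBABABBABBABABBABBABABBABABBABBABABBABABBABBABABBABBABABBABAB
[9] BABBABABBABBABABBABABBABBABABBABBABABBABABBABBABABBABABBAB…BBABABBABABBABBABABBABBABABBABABBABBABABBABABBABBABABBABBA  (len 123)
[10] BABBABABBABBABABBABABBABBABABBABBABABBABABBABBABABBABABBAB…BABBABBABABBABBABABBABABBABBABABBABBABABBABABBABBABABBABAB  (len 199)

123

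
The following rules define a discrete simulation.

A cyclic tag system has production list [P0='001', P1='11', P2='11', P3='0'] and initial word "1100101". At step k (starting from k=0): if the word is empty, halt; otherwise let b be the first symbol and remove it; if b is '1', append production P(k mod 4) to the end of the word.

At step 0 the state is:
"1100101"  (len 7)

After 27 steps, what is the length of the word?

12

k=0  "1100101"  (len 7)
k=1  "100101001"  (len 9)
k=2  "0010100111"  (len 10)
k=3  "010100111"  (len 9)
k=4  "10100111"  (len 8)
k=5  "0100111001"  (len 10)
k=6  "100111001"  (len 9)
k=7  "0011100111"  (len 10)
k=8  "011100111"  (len 9)
k=9  "11100111"  (len 8)
k=10  "110011111"  (len 9)
k=11  "1001111111"  (len 10)
k=12  "0011111110"  (len 10)
k=13  "011111110"  (len 9)
k=14  "11111110"  (len 8)
k=15  "111111011"  (len 9)
k=16  "111110110"  (len 9)
k=17  "11110110001"  (len 11)
k=18  "111011000111"  (len 12)
k=19  "1101100011111"  (len 13)
k=20  "1011000111110"  (len 13)
k=21  "011000111110001"  (len 15)
k=22  "11000111110001"  (len 14)
k=23  "100011111000111"  (len 15)
k=24  "000111110001110"  (len 15)
k=25  "00111110001110"  (len 14)
k=26  "0111110001110"  (len 13)
k=27  "111110001110"  (len 12)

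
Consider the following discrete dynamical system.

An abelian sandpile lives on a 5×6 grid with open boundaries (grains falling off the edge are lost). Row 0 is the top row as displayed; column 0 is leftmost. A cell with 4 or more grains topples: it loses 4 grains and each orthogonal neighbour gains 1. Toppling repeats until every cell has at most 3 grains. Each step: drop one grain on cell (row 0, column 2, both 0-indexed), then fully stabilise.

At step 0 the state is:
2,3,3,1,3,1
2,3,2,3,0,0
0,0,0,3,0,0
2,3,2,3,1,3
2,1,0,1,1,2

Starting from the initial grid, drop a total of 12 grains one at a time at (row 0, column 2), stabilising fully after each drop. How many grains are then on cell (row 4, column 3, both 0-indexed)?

2

t=0: 2,3,3,1,3,1
2,3,2,3,0,0
0,0,0,3,0,0
2,3,2,3,1,3
2,1,0,1,1,2
t=1: 3,1,2,3,3,1
3,1,1,1,1,0
0,1,2,1,1,0
2,3,3,0,2,3
2,1,0,2,1,2
t=2: 3,1,3,3,3,1
3,1,1,1,1,0
0,1,2,1,1,0
2,3,3,0,2,3
2,1,0,2,1,2
t=3: 3,2,1,1,0,2
3,1,2,2,2,0
0,1,2,1,1,0
2,3,3,0,2,3
2,1,0,2,1,2
t=4: 3,2,2,1,0,2
3,1,2,2,2,0
0,1,2,1,1,0
2,3,3,0,2,3
2,1,0,2,1,2
t=5: 3,2,3,1,0,2
3,1,2,2,2,0
0,1,2,1,1,0
2,3,3,0,2,3
2,1,0,2,1,2
t=6: 3,3,0,2,0,2
3,1,3,2,2,0
0,1,2,1,1,0
2,3,3,0,2,3
2,1,0,2,1,2
t=7: 3,3,1,2,0,2
3,1,3,2,2,0
0,1,2,1,1,0
2,3,3,0,2,3
2,1,0,2,1,2
t=8: 3,3,2,2,0,2
3,1,3,2,2,0
0,1,2,1,1,0
2,3,3,0,2,3
2,1,0,2,1,2
t=9: 3,3,3,2,0,2
3,1,3,2,2,0
0,1,2,1,1,0
2,3,3,0,2,3
2,1,0,2,1,2
t=10: 1,2,2,3,0,2
1,0,1,3,2,0
1,2,3,1,1,0
2,3,3,0,2,3
2,1,0,2,1,2
t=11: 1,2,3,3,0,2
1,0,1,3,2,0
1,2,3,1,1,0
2,3,3,0,2,3
2,1,0,2,1,2
t=12: 1,3,1,1,1,2
1,0,3,0,3,0
1,2,3,2,1,0
2,3,3,0,2,3
2,1,0,2,1,2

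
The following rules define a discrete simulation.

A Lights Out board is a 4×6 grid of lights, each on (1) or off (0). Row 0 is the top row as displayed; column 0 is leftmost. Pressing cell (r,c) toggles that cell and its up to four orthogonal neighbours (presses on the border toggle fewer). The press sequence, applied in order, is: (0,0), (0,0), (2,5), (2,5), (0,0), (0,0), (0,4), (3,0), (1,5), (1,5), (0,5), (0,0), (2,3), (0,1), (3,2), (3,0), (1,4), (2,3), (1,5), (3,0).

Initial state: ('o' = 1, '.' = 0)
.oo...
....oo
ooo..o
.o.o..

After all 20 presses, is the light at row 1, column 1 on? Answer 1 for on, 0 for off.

step 0: .oo...
....oo
ooo..o
.o.o..
step 1: o.o...
o...oo
ooo..o
.o.o..
step 2: .oo...
....oo
ooo..o
.o.o..
step 3: .oo...
....o.
ooo.o.
.o.o.o
step 4: .oo...
....oo
ooo..o
.o.o..
step 5: o.o...
o...oo
ooo..o
.o.o..
step 6: .oo...
....oo
ooo..o
.o.o..
step 7: .ooooo
.....o
ooo..o
.o.o..
step 8: .ooooo
.....o
.oo..o
o..o..
step 9: .oooo.
....o.
.oo...
o..o..
step 10: .ooooo
.....o
.oo..o
o..o..
step 11: .ooo..
......
.oo..o
o..o..
step 12: o.oo..
o.....
.oo..o
o..o..
step 13: o.oo..
o..o..
.o.ooo
o.....
step 14: .o.o..
oo.o..
.o.ooo
o.....
step 15: .o.o..
oo.o..
.ooooo
oooo..
step 16: .o.o..
oo.o..
oooooo
..oo..
step 17: .o.oo.
oo..oo
oooo.o
..oo..
step 18: .o.oo.
oo.ooo
oo..oo
..o...
step 19: .o.ooo
oo.o..
oo..o.
..o...
step 20: .o.ooo
oo.o..
.o..o.
ooo...

1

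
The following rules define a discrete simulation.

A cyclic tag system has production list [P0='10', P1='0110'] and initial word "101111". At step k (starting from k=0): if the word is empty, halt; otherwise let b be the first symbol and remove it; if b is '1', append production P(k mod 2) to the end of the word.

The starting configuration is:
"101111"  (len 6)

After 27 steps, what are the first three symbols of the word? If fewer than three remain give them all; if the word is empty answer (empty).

step 0: "101111"  (len 6)
step 1: "0111110"  (len 7)
step 2: "111110"  (len 6)
step 3: "1111010"  (len 7)
step 4: "1110100110"  (len 10)
step 5: "11010011010"  (len 11)
step 6: "10100110100110"  (len 14)
step 7: "010011010011010"  (len 15)
step 8: "10011010011010"  (len 14)
step 9: "001101001101010"  (len 15)
step 10: "01101001101010"  (len 14)
step 11: "1101001101010"  (len 13)
step 12: "1010011010100110"  (len 16)
step 13: "01001101010011010"  (len 17)
step 14: "1001101010011010"  (len 16)
step 15: "00110101001101010"  (len 17)
step 16: "0110101001101010"  (len 16)
step 17: "110101001101010"  (len 15)
step 18: "101010011010100110"  (len 18)
step 19: "0101001101010011010"  (len 19)
step 20: "101001101010011010"  (len 18)
step 21: "0100110101001101010"  (len 19)
step 22: "100110101001101010"  (len 18)
step 23: "0011010100110101010"  (len 19)
step 24: "011010100110101010"  (len 18)
step 25: "11010100110101010"  (len 17)
step 26: "10101001101010100110"  (len 20)
step 27: "010100110101010011010"  (len 21)

010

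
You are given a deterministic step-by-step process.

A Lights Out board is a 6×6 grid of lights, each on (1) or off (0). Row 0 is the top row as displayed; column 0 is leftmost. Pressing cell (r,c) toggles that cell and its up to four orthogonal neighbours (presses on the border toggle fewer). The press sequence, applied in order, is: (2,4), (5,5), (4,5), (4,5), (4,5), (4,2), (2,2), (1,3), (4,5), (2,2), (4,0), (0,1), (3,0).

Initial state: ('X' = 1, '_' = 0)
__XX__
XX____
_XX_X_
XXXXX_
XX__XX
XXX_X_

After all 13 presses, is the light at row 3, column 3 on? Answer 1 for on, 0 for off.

1

gen 0: __XX__
XX____
_XX_X_
XXXXX_
XX__XX
XXX_X_
gen 1: __XX__
XX__X_
_XXX_X
XXXX__
XX__XX
XXX_X_
gen 2: __XX__
XX__X_
_XXX_X
XXXX__
XX__X_
XXX__X
gen 3: __XX__
XX__X_
_XXX_X
XXXX_X
XX___X
XXX___
gen 4: __XX__
XX__X_
_XXX_X
XXXX__
XX__X_
XXX__X
gen 5: __XX__
XX__X_
_XXX_X
XXXX_X
XX___X
XXX___
gen 6: __XX__
XX__X_
_XXX_X
XX_X_X
X_XX_X
XX____
gen 7: __XX__
XXX_X_
_____X
XXXX_X
X_XX_X
XX____
gen 8: __X___
XX_X__
___X_X
XXXX_X
X_XX_X
XX____
gen 9: __X___
XX_X__
___X_X
XXXX__
X_XXX_
XX___X
gen 10: __X___
XXXX__
_XX__X
XX_X__
X_XXX_
XX___X
gen 11: __X___
XXXX__
_XX__X
_X_X__
_XXXX_
_X___X
gen 12: XX____
X_XX__
_XX__X
_X_X__
_XXXX_
_X___X
gen 13: XX____
X_XX__
XXX__X
X__X__
XXXXX_
_X___X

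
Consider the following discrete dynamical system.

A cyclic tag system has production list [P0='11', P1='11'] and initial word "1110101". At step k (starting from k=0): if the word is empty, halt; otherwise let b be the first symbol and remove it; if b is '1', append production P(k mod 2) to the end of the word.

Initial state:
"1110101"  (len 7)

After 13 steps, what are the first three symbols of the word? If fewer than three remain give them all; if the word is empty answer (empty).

gen 0: "1110101"  (len 7)
gen 1: "11010111"  (len 8)
gen 2: "101011111"  (len 9)
gen 3: "0101111111"  (len 10)
gen 4: "101111111"  (len 9)
gen 5: "0111111111"  (len 10)
gen 6: "111111111"  (len 9)
gen 7: "1111111111"  (len 10)
gen 8: "11111111111"  (len 11)
gen 9: "111111111111"  (len 12)
gen 10: "1111111111111"  (len 13)
gen 11: "11111111111111"  (len 14)
gen 12: "111111111111111"  (len 15)
gen 13: "1111111111111111"  (len 16)

111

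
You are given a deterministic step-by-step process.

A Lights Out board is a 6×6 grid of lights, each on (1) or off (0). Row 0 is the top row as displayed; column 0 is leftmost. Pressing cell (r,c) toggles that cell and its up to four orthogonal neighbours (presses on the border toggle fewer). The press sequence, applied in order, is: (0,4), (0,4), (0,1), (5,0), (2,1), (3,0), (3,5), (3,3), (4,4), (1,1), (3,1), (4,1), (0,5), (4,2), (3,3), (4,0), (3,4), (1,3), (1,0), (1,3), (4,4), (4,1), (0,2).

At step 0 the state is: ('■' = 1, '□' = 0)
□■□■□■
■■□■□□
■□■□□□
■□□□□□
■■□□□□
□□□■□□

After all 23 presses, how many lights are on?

17

k=0  □■□■□■
■■□■□□
■□■□□□
■□□□□□
■■□□□□
□□□■□□
k=1  □■□□■□
■■□■■□
■□■□□□
■□□□□□
■■□□□□
□□□■□□
k=2  □■□■□■
■■□■□□
■□■□□□
■□□□□□
■■□□□□
□□□■□□
k=3  ■□■■□■
■□□■□□
■□■□□□
■□□□□□
■■□□□□
□□□■□□
k=4  ■□■■□■
■□□■□□
■□■□□□
■□□□□□
□■□□□□
■■□■□□
k=5  ■□■■□■
■■□■□□
□■□□□□
■■□□□□
□■□□□□
■■□■□□
k=6  ■□■■□■
■■□■□□
■■□□□□
□□□□□□
■■□□□□
■■□■□□
k=7  ■□■■□■
■■□■□□
■■□□□■
□□□□■■
■■□□□■
■■□■□□
k=8  ■□■■□■
■■□■□□
■■□■□■
□□■■□■
■■□■□■
■■□■□□
k=9  ■□■■□■
■■□■□□
■■□■□■
□□■■■■
■■□□■□
■■□■■□
k=10  ■■■■□■
□□■■□□
■□□■□■
□□■■■■
■■□□■□
■■□■■□
k=11  ■■■■□■
□□■■□□
■■□■□■
■■□■■■
■□□□■□
■■□■■□
k=12  ■■■■□■
□□■■□□
■■□■□■
■□□■■■
□■■□■□
■□□■■□
k=13  ■■■■■□
□□■■□■
■■□■□■
■□□■■■
□■■□■□
■□□■■□
k=14  ■■■■■□
□□■■□■
■■□■□■
■□■■■■
□□□■■□
■□■■■□
k=15  ■■■■■□
□□■■□■
■■□□□■
■□□□□■
□□□□■□
■□■■■□
k=16  ■■■■■□
□□■■□■
■■□□□■
□□□□□■
■■□□■□
□□■■■□
k=17  ■■■■■□
□□■■□■
■■□□■■
□□□■■□
■■□□□□
□□■■■□
k=18  ■■■□■□
□□□□■■
■■□■■■
□□□■■□
■■□□□□
□□■■■□
k=19  □■■□■□
■■□□■■
□■□■■■
□□□■■□
■■□□□□
□□■■■□
k=20  □■■■■□
■■■■□■
□■□□■■
□□□■■□
■■□□□□
□□■■■□
k=21  □■■■■□
■■■■□■
□■□□■■
□□□■□□
■■□■■■
□□■■□□
k=22  □■■■■□
■■■■□■
□■□□■■
□■□■□□
□□■■■■
□■■■□□
k=23  □□□□■□
■■□■□■
□■□□■■
□■□■□□
□□■■■■
□■■■□□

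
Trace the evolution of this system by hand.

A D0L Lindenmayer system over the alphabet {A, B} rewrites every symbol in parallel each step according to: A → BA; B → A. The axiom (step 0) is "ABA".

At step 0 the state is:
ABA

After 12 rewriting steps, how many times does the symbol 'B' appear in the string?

gen 0: ABA
gen 1: BAABA
gen 2: ABABAABA
gen 3: BAABAABABAABA
gen 4: ABABAABABAABAABABAABA
gen 5: BAABAABABAABAABABAABABAABAABABAABA
gen 6: ABABAABABAABAABABAABABAABAABABAABAABABAABABAABAABABAABA
gen 7: BAABAABABAABAABABAABABAABAABABAABAABABAABABAABAABABAABABAABAABABAABAABABAABABAABAABABAABA
gen 8: ABABAABABAABAABABAABABAABAABABAABAABABAABABAABAABABAABABAA…ABAABABAABABAABAABABAABABAABAABABAABAABABAABABAABAABABAABA  (len 144)
gen 9: BAABAABABAABAABABAABABAABAABABAABAABABAABABAABAABABAABABAA…ABAABABAABABAABAABABAABABAABAABABAABAABABAABABAABAABABAABA  (len 233)
gen 10: ABABAABABAABAABABAABABAABAABABAABAABABAABABAABAABABAABABAA…ABAABABAABABAABAABABAABABAABAABABAABAABABAABABAABAABABAABA  (len 377)
gen 11: BAABAABABAABAABABAABABAABAABABAABAABABAABABAABAABABAABABAA…ABAABABAABABAABAABABAABABAABAABABAABAABABAABABAABAABABAABA  (len 610)
gen 12: ABABAABABAABAABABAABABAABAABABAABAABABAABABAABAABABAABABAA…ABAABABAABABAABAABABAABABAABAABABAABAABABAABABAABAABABAABA  (len 987)

377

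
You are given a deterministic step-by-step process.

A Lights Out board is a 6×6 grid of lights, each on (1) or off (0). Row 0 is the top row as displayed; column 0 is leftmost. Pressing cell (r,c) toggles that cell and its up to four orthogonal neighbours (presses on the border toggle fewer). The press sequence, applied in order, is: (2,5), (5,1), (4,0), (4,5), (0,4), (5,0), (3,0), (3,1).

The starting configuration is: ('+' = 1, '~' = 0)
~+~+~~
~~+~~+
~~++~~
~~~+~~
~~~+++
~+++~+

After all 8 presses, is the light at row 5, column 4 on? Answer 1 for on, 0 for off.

gen 0: ~+~+~~
~~+~~+
~~++~~
~~~+~~
~~~+++
~+++~+
gen 1: ~+~+~~
~~+~~~
~~++++
~~~+~+
~~~+++
~+++~+
gen 2: ~+~+~~
~~+~~~
~~++++
~~~+~+
~+~+++
+~~+~+
gen 3: ~+~+~~
~~+~~~
~~++++
+~~+~+
+~~+++
~~~+~+
gen 4: ~+~+~~
~~+~~~
~~++++
+~~+~~
+~~+~~
~~~+~~
gen 5: ~+~~++
~~+~+~
~~++++
+~~+~~
+~~+~~
~~~+~~
gen 6: ~+~~++
~~+~+~
~~++++
+~~+~~
~~~+~~
++~+~~
gen 7: ~+~~++
~~+~+~
+~++++
~+~+~~
+~~+~~
++~+~~
gen 8: ~+~~++
~~+~+~
++++++
+~++~~
++~+~~
++~+~~

0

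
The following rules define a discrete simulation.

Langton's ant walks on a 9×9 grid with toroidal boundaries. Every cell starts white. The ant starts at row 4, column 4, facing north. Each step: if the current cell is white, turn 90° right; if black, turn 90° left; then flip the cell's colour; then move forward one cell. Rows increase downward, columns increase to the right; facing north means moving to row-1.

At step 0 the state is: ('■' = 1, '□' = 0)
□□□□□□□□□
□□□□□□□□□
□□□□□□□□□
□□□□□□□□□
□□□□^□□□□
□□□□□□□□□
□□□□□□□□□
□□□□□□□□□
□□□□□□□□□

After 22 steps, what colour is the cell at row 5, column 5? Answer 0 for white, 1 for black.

1

k=0  □□□□□□□□□
□□□□□□□□□
□□□□□□□□□
□□□□□□□□□
□□□□^□□□□
□□□□□□□□□
□□□□□□□□□
□□□□□□□□□
□□□□□□□□□
k=1  □□□□□□□□□
□□□□□□□□□
□□□□□□□□□
□□□□□□□□□
□□□□■>□□□
□□□□□□□□□
□□□□□□□□□
□□□□□□□□□
□□□□□□□□□
k=2  □□□□□□□□□
□□□□□□□□□
□□□□□□□□□
□□□□□□□□□
□□□□■■□□□
□□□□□v□□□
□□□□□□□□□
□□□□□□□□□
□□□□□□□□□
k=3  □□□□□□□□□
□□□□□□□□□
□□□□□□□□□
□□□□□□□□□
□□□□■■□□□
□□□□<■□□□
□□□□□□□□□
□□□□□□□□□
□□□□□□□□□
k=4  □□□□□□□□□
□□□□□□□□□
□□□□□□□□□
□□□□□□□□□
□□□□^■□□□
□□□□■■□□□
□□□□□□□□□
□□□□□□□□□
□□□□□□□□□
k=5  □□□□□□□□□
□□□□□□□□□
□□□□□□□□□
□□□□□□□□□
□□□<□■□□□
□□□□■■□□□
□□□□□□□□□
□□□□□□□□□
□□□□□□□□□
k=6  □□□□□□□□□
□□□□□□□□□
□□□□□□□□□
□□□^□□□□□
□□□■□■□□□
□□□□■■□□□
□□□□□□□□□
□□□□□□□□□
□□□□□□□□□
k=7  □□□□□□□□□
□□□□□□□□□
□□□□□□□□□
□□□■>□□□□
□□□■□■□□□
□□□□■■□□□
□□□□□□□□□
□□□□□□□□□
□□□□□□□□□
k=8  □□□□□□□□□
□□□□□□□□□
□□□□□□□□□
□□□■■□□□□
□□□■v■□□□
□□□□■■□□□
□□□□□□□□□
□□□□□□□□□
□□□□□□□□□
k=9  □□□□□□□□□
□□□□□□□□□
□□□□□□□□□
□□□■■□□□□
□□□<■■□□□
□□□□■■□□□
□□□□□□□□□
□□□□□□□□□
□□□□□□□□□
k=10  □□□□□□□□□
□□□□□□□□□
□□□□□□□□□
□□□■■□□□□
□□□□■■□□□
□□□v■■□□□
□□□□□□□□□
□□□□□□□□□
□□□□□□□□□
k=11  □□□□□□□□□
□□□□□□□□□
□□□□□□□□□
□□□■■□□□□
□□□□■■□□□
□□<■■■□□□
□□□□□□□□□
□□□□□□□□□
□□□□□□□□□
k=12  □□□□□□□□□
□□□□□□□□□
□□□□□□□□□
□□□■■□□□□
□□^□■■□□□
□□■■■■□□□
□□□□□□□□□
□□□□□□□□□
□□□□□□□□□
k=13  □□□□□□□□□
□□□□□□□□□
□□□□□□□□□
□□□■■□□□□
□□■>■■□□□
□□■■■■□□□
□□□□□□□□□
□□□□□□□□□
□□□□□□□□□
k=14  □□□□□□□□□
□□□□□□□□□
□□□□□□□□□
□□□■■□□□□
□□■■■■□□□
□□■v■■□□□
□□□□□□□□□
□□□□□□□□□
□□□□□□□□□
k=15  □□□□□□□□□
□□□□□□□□□
□□□□□□□□□
□□□■■□□□□
□□■■■■□□□
□□■□>■□□□
□□□□□□□□□
□□□□□□□□□
□□□□□□□□□
k=16  □□□□□□□□□
□□□□□□□□□
□□□□□□□□□
□□□■■□□□□
□□■■^■□□□
□□■□□■□□□
□□□□□□□□□
□□□□□□□□□
□□□□□□□□□
k=17  □□□□□□□□□
□□□□□□□□□
□□□□□□□□□
□□□■■□□□□
□□■<□■□□□
□□■□□■□□□
□□□□□□□□□
□□□□□□□□□
□□□□□□□□□
k=18  □□□□□□□□□
□□□□□□□□□
□□□□□□□□□
□□□■■□□□□
□□■□□■□□□
□□■v□■□□□
□□□□□□□□□
□□□□□□□□□
□□□□□□□□□
k=19  □□□□□□□□□
□□□□□□□□□
□□□□□□□□□
□□□■■□□□□
□□■□□■□□□
□□<■□■□□□
□□□□□□□□□
□□□□□□□□□
□□□□□□□□□
k=20  □□□□□□□□□
□□□□□□□□□
□□□□□□□□□
□□□■■□□□□
□□■□□■□□□
□□□■□■□□□
□□v□□□□□□
□□□□□□□□□
□□□□□□□□□
k=21  □□□□□□□□□
□□□□□□□□□
□□□□□□□□□
□□□■■□□□□
□□■□□■□□□
□□□■□■□□□
□<■□□□□□□
□□□□□□□□□
□□□□□□□□□
k=22  □□□□□□□□□
□□□□□□□□□
□□□□□□□□□
□□□■■□□□□
□□■□□■□□□
□^□■□■□□□
□■■□□□□□□
□□□□□□□□□
□□□□□□□□□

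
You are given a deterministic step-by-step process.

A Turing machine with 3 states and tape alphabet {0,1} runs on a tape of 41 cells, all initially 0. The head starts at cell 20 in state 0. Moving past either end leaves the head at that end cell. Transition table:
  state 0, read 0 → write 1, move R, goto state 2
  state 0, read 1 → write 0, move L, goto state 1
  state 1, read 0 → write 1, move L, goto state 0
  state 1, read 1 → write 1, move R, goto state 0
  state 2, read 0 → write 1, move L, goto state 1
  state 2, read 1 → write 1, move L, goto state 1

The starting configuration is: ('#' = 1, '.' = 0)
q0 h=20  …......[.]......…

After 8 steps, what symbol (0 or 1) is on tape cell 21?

1

step 0: q0 h=20  …......[.]......…
step 1: q2 h=21  ….....#[.]......…
step 2: q1 h=20  …......[#]#.....…
step 3: q0 h=21  ….....#[#]......…
step 4: q1 h=20  …......[#]......…
step 5: q0 h=21  ….....#[.]......…
step 6: q2 h=22  …....##[.]......…
step 7: q1 h=21  ….....#[#]#.....…
step 8: q0 h=22  …....##[#]......…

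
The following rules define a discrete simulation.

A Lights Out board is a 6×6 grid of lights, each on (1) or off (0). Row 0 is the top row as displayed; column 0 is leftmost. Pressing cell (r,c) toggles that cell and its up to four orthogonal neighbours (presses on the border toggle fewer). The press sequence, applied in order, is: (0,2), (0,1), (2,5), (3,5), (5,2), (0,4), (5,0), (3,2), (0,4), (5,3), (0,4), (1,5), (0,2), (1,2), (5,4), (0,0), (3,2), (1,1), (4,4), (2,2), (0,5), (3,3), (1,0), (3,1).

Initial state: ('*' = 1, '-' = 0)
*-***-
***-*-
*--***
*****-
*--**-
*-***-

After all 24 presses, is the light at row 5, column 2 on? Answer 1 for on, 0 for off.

t=0: *-***-
***-*-
*--***
*****-
*--**-
*-***-
t=1: **--*-
**--*-
*--***
*****-
*--**-
*-***-
t=2: --*-*-
*---*-
*--***
*****-
*--**-
*-***-
t=3: --*-*-
*---**
*--*--
******
*--**-
*-***-
t=4: --*-*-
*---**
*--*-*
****--
*--***
*-***-
t=5: --*-*-
*---**
*--*-*
****--
*-****
**--*-
t=6: --**-*
*----*
*--*-*
****--
*-****
**--*-
t=7: --**-*
*----*
*--*-*
****--
--****
----*-
t=8: --**-*
*----*
*-**-*
*-----
---***
----*-
t=9: --*-*-
*---**
*-**-*
*-----
---***
----*-
t=10: --*-*-
*---**
*-**-*
*-----
----**
--**--
t=11: --**-*
*----*
*-**-*
*-----
----**
--**--
t=12: --**--
*---*-
*-**--
*-----
----**
--**--
t=13: -*----
*-*-*-
*-**--
*-----
----**
--**--
t=14: -**---
**-**-
*--*--
*-----
----**
--**--
t=15: -**---
**-**-
*--*--
*-----
-----*
--*-**
t=16: *-*---
-*-**-
*--*--
*-----
-----*
--*-**
t=17: *-*---
-*-**-
*-**--
****--
--*--*
--*-**
t=18: ***---
*-***-
****--
****--
--*--*
--*-**
t=19: ***---
*-***-
****--
*****-
--***-
--*--*
t=20: ***---
*--**-
*-----
**-**-
--***-
--*--*
t=21: ***-**
*--***
*-----
**-**-
--***-
--*--*
t=22: ***-**
*--***
*--*--
***---
--*-*-
--*--*
t=23: -**-**
-*-***
---*--
***---
--*-*-
--*--*
t=24: -**-**
-*-***
-*-*--
------
-**-*-
--*--*

1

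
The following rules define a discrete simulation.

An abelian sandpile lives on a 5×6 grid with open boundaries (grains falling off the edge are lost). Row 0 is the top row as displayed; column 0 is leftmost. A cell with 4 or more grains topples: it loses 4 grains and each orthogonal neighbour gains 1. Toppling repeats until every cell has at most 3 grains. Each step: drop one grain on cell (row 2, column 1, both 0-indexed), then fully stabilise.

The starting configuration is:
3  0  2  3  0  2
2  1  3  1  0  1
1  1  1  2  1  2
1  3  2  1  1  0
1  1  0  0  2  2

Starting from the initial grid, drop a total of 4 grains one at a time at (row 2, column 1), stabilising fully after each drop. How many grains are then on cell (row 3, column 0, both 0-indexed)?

0) 3  0  2  3  0  2
2  1  3  1  0  1
1  1  1  2  1  2
1  3  2  1  1  0
1  1  0  0  2  2
1) 3  0  2  3  0  2
2  1  3  1  0  1
1  2  1  2  1  2
1  3  2  1  1  0
1  1  0  0  2  2
2) 3  0  2  3  0  2
2  1  3  1  0  1
1  3  1  2  1  2
1  3  2  1  1  0
1  1  0  0  2  2
3) 3  0  2  3  0  2
2  2  3  1  0  1
2  1  2  2  1  2
2  0  3  1  1  0
1  2  0  0  2  2
4) 3  0  2  3  0  2
2  2  3  1  0  1
2  2  2  2  1  2
2  0  3  1  1  0
1  2  0  0  2  2

2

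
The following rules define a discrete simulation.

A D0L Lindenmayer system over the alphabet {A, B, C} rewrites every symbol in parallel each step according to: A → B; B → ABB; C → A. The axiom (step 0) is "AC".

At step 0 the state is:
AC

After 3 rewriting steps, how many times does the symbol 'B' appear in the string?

gen 0: AC
gen 1: BA
gen 2: ABBB
gen 3: BABBABBABB

7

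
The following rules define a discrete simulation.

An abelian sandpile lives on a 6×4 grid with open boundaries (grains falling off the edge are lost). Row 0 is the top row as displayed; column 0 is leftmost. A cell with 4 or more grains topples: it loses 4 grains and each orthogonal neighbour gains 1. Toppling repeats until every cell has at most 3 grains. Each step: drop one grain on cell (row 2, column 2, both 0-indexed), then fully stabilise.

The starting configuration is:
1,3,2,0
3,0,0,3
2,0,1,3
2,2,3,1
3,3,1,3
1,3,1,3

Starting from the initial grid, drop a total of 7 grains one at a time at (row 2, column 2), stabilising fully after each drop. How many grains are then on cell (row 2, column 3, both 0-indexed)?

2

0) 1,3,2,0
3,0,0,3
2,0,1,3
2,2,3,1
3,3,1,3
1,3,1,3
1) 1,3,2,0
3,0,0,3
2,0,2,3
2,2,3,1
3,3,1,3
1,3,1,3
2) 1,3,2,0
3,0,0,3
2,0,3,3
2,2,3,1
3,3,1,3
1,3,1,3
3) 1,3,2,1
3,0,2,0
2,1,2,1
2,3,0,3
3,3,2,3
1,3,1,3
4) 1,3,2,1
3,0,2,0
2,1,3,1
2,3,0,3
3,3,2,3
1,3,1,3
5) 1,3,2,1
3,0,3,0
2,2,0,2
2,3,1,3
3,3,2,3
1,3,1,3
6) 1,3,2,1
3,0,3,0
2,2,1,2
2,3,1,3
3,3,2,3
1,3,1,3
7) 1,3,2,1
3,0,3,0
2,2,2,2
2,3,1,3
3,3,2,3
1,3,1,3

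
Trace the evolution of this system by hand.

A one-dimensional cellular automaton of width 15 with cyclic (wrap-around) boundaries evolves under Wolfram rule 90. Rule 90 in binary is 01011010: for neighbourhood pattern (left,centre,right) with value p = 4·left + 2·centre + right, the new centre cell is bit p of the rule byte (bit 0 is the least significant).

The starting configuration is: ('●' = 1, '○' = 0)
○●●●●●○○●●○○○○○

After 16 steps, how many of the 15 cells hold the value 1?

8

gen 0: ○●●●●●○○●●○○○○○
gen 1: ●●○○○●●●●●●○○○○
gen 2: ●●●○●●○○○○●●○○●
gen 3: ○○●○●●●○○●●●●●●
gen 4: ●●○○●○●●●●○○○○●
gen 5: ○●●●○○●○○●●○○●●
gen 6: ○●○●●●○●●●●●●●●
gen 7: ○○○●○●○●○○○○○○●
gen 8: ●○●○○○○○●○○○○●○
gen 9: ○○○●○○○●○●○○●○○
gen 10: ○○●○●○●○○○●●○●○
gen 11: ○●○○○○○●○●●●○○●
gen 12: ○○●○○○●○○●○●●●○
gen 13: ○●○●○●○●●○○●○●●
gen 14: ○○○○○○○●●●●○○●●
gen 15: ●○○○○○●●○○●●●●●
gen 16: ●●○○○●●●●●●○○○○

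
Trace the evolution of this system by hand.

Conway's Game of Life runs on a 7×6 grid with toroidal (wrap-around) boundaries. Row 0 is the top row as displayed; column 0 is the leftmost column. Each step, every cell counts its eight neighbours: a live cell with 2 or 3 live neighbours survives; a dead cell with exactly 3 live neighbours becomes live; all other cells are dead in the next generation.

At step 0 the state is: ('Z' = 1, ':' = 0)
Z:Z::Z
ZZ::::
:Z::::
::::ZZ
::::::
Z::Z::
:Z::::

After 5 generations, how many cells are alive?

[0] Z:Z::Z
ZZ::::
:Z::::
::::ZZ
::::::
Z::Z::
:Z::::
[1] ::Z::Z
::Z::Z
:Z:::Z
::::::
::::ZZ
::::::
:ZZ::Z
[2] ::ZZZZ
:ZZ:ZZ
Z:::::
Z:::ZZ
::::::
Z:::ZZ
ZZZ:::
[3] ::::::
:ZZ:::
:::Z::
Z::::Z
::::::
Z::::Z
::Z:::
[4] :ZZ:::
::Z:::
ZZZ:::
::::::
::::::
::::::
::::::
[5] :ZZ:::
Z::Z::
:ZZ:::
:Z::::
::::::
::::::
::::::

7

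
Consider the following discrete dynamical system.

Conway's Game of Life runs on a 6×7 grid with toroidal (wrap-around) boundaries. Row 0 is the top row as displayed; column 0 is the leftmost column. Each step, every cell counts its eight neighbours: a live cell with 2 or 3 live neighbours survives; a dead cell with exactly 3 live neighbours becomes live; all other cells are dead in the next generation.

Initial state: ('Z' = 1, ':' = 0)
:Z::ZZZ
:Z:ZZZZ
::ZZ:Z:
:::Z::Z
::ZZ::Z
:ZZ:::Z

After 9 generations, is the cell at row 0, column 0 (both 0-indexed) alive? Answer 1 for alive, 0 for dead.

1

0) :Z::ZZZ
:Z:ZZZZ
::ZZ:Z:
:::Z::Z
::ZZ::Z
:ZZ:::Z
1) :Z:::::
:Z:::::
Z::::::
:::::ZZ
:Z:Z:ZZ
:Z::Z:Z
2) :ZZ::::
ZZ:::::
Z:::::Z
::::ZZ:
::Z::::
:Z::Z:Z
3) ::Z::::
::Z:::Z
ZZ:::ZZ
:::::ZZ
:::ZZ::
ZZ:Z:::
4) Z:ZZ:::
::Z::ZZ
:Z:::::
:::::::
Z:ZZZZZ
:Z:ZZ::
5) Z::::ZZ
Z:ZZ::Z
:::::::
ZZZZZZZ
ZZZ::ZZ
:::::::
6) ZZ:::Z:
ZZ:::Z:
:::::::
:::ZZ::
:::::::
:::::::
7) ZZ:::::
ZZ:::::
::::Z::
:::::::
:::::::
:::::::
8) ZZ:::::
ZZ:::::
:::::::
:::::::
:::::::
:::::::
9) ZZ:::::
ZZ:::::
:::::::
:::::::
:::::::
:::::::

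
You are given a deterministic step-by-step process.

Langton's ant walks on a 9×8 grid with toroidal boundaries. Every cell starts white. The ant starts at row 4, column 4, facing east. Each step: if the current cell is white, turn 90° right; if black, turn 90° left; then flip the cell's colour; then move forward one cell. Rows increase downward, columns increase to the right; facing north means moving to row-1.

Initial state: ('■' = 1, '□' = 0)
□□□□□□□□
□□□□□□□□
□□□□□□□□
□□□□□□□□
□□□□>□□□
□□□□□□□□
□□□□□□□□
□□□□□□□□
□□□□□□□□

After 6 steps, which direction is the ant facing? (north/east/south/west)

east

t=0: □□□□□□□□
□□□□□□□□
□□□□□□□□
□□□□□□□□
□□□□>□□□
□□□□□□□□
□□□□□□□□
□□□□□□□□
□□□□□□□□
t=1: □□□□□□□□
□□□□□□□□
□□□□□□□□
□□□□□□□□
□□□□■□□□
□□□□v□□□
□□□□□□□□
□□□□□□□□
□□□□□□□□
t=2: □□□□□□□□
□□□□□□□□
□□□□□□□□
□□□□□□□□
□□□□■□□□
□□□<■□□□
□□□□□□□□
□□□□□□□□
□□□□□□□□
t=3: □□□□□□□□
□□□□□□□□
□□□□□□□□
□□□□□□□□
□□□^■□□□
□□□■■□□□
□□□□□□□□
□□□□□□□□
□□□□□□□□
t=4: □□□□□□□□
□□□□□□□□
□□□□□□□□
□□□□□□□□
□□□■>□□□
□□□■■□□□
□□□□□□□□
□□□□□□□□
□□□□□□□□
t=5: □□□□□□□□
□□□□□□□□
□□□□□□□□
□□□□^□□□
□□□■□□□□
□□□■■□□□
□□□□□□□□
□□□□□□□□
□□□□□□□□
t=6: □□□□□□□□
□□□□□□□□
□□□□□□□□
□□□□■>□□
□□□■□□□□
□□□■■□□□
□□□□□□□□
□□□□□□□□
□□□□□□□□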